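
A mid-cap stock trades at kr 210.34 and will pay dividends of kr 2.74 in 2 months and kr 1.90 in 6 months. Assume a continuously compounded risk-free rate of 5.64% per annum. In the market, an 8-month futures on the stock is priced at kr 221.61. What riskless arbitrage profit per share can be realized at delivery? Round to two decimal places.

PV(dividends) I = 2.74·e^(−0.0564·2/12) + 1.90·e^(−0.0564·6/12) = 4.5615
Fair futures F* = (S − I)·e^(rT) = (210.34 − 4.5615)·e^0.037600 = 205.7785 × 1.038316 = 213.6631
Market kr 221.61 > fair 213.6631: forward overpriced → cash-and-carry (borrow at r, buy the stock and collect the dividends, short the forward).
Profit at T = |F_mkt − F*| = |221.61 − 213.6631| = kr 7.95 per share

kr 7.95 per share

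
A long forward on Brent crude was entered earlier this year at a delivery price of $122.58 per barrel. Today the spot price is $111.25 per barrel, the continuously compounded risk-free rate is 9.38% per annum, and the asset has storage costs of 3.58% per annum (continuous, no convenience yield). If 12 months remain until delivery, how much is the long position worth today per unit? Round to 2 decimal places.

$3.70 per barrel

Current fair forward for the remaining 12 months: F = S·e^((r + u)·T), (r + u) = 0.0938 + 0.0358 = 0.1296
F = 111.25 · e^(0.1296 × 12/12) = 111.25 × 1.138373 = 126.6440
Value of long forward = (F − K)·e^(−rT) = (126.6440 − 122.58) · e^(−0.0938·12/12)
= 4.0640 × 0.910465 = 3.70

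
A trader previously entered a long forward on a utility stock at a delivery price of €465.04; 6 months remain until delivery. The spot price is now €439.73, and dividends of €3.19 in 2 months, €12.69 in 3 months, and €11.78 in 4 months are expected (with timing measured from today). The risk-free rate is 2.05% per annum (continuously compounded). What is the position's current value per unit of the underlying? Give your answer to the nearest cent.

-€48.07

PV(remaining dividends) I = 3.19·e^(−0.0205·2/12) + 12.69·e^(−0.0205·3/12) + 11.78·e^(−0.0205·4/12) = 27.5040
Current forward F = (S − I)·e^(rT) = (439.73 − 27.5040)·e^(0.0205·6/12) = 412.2260 × 1.010303 = 416.4732
Value (long) = (F − K)·e^(−rT) = (416.4732 − 465.04) × 0.989802 = -48.0715
Value = -€48.07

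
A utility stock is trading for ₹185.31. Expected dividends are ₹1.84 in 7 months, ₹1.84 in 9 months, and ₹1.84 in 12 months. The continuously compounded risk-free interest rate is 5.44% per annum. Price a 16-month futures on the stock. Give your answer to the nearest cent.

PV(dividends) I = 1.84·e^(−0.0544·7/12) + 1.84·e^(−0.0544·9/12) + 1.84·e^(−0.0544·12/12)
I = 1.7825 + 1.7664 + 1.7426 = 5.2915
F = (S − I)·e^(rT) = (185.31 − 5.2915) · e^(0.0544·16/12)
= 180.0185 · e^0.072533 = 180.0185 × 1.075228 = ₹193.56

₹193.56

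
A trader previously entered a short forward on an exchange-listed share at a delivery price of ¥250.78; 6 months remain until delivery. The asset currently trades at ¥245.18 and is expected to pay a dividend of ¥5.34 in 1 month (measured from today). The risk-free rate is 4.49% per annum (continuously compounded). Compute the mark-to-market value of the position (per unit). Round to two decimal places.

PV(remaining dividends) I = 5.34·e^(−0.0449·1/12) = 5.3201
Current forward F = (S − I)·e^(rT) = (245.18 − 5.3201)·e^(0.0449·6/12) = 239.8599 × 1.022704 = 245.3057
Value (long) = (F − K)·e^(−rT) = (245.3057 − 250.78) × 0.977800 = -5.3528
Short position value = −(long value) = ¥5.35

¥5.35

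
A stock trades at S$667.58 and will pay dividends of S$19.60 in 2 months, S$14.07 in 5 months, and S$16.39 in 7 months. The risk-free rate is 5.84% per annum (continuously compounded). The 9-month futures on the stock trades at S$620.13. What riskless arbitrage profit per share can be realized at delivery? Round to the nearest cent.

PV(dividends) I = 19.60·e^(−0.0584·2/12) + 14.07·e^(−0.0584·5/12) + 16.39·e^(−0.0584·7/12) = 48.9830
Fair futures F* = (S − I)·e^(rT) = (667.58 − 48.9830)·e^0.043800 = 618.5970 × 1.044773 = 646.2934
Market S$620.13 < fair 646.2934: forward underpriced → reverse cash-and-carry (short the stock, invest proceeds at r, pay the dividends, go long the forward).
Profit at T = |F_mkt − F*| = |620.13 − 646.2934| = S$26.16 per share

S$26.16 per share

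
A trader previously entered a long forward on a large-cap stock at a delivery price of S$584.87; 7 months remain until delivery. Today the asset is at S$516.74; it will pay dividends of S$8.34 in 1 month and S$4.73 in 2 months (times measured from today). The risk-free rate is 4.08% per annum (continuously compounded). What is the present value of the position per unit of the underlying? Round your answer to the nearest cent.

PV(remaining dividends) I = 8.34·e^(−0.0408·1/12) + 4.73·e^(−0.0408·2/12) = 13.0096
Current forward F = (S − I)·e^(rT) = (516.74 − 13.0096)·e^(0.0408·7/12) = 503.7304 × 1.024085 = 515.8627
Value (long) = (F − K)·e^(−rT) = (515.8627 − 584.87) × 0.976481 = -67.3843
Value = -S$67.38

-S$67.38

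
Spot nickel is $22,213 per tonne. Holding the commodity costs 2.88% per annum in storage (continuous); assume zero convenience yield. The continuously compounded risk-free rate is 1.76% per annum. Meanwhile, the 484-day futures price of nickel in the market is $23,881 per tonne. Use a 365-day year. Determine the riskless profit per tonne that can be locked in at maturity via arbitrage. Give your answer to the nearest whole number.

Fair futures: F* = S·e^(carry·T), with carry = (r + u) = 0.0176 + 0.0288 = 0.0464
F* = 22213 · e^(0.0464 × 484/365) = 22213 · e^0.061528 = 22213 × 1.063460 = $23622.6370
Market $23881 > fair $23622.6370: forward overpriced → cash-and-carry (buy spot, short the forward).
At maturity, profit = |F_mkt − F*| = |23881 − 23622.6370| = $258 per tonne

$258 per tonne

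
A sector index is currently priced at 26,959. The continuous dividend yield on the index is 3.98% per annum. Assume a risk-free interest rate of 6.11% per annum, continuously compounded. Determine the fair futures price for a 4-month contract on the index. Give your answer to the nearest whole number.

27,151

F = S·e^((r − q)T) = 26959 · e^((0.0611 − 0.0398) × 4/12)
= 26959 · e^0.007100 = 26959 × 1.007125
F = 27,151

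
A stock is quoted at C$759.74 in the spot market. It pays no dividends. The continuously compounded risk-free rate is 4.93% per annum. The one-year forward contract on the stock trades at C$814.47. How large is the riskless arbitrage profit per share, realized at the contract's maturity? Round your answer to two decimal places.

Fair forward: F* = S·e^(carry·T), with carry = r = 0.0493
F* = 759.74 · e^(0.0493 × 12/12) = 759.74 · e^0.049300 = 759.74 × 1.050535 = C$798.1335
Market C$814.47 > fair C$798.1335: forward overpriced → cash-and-carry (buy spot, short the forward).
At maturity, profit = |F_mkt − F*| = |814.47 − 798.1335| = C$16.34 per share

C$16.34 per share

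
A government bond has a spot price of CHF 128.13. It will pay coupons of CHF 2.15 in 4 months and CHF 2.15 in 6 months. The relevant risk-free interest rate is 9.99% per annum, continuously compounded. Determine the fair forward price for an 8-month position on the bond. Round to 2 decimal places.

CHF 132.55

PV(coupons) I = 2.15·e^(−0.0999·4/12) + 2.15·e^(−0.0999·6/12)
I = 2.0796 + 2.0452 = 4.1248
F = (S − I)·e^(rT) = (128.13 − 4.1248) · e^(0.0999·8/12)
= 124.0052 · e^0.066600 = 124.0052 × 1.068868 = CHF 132.55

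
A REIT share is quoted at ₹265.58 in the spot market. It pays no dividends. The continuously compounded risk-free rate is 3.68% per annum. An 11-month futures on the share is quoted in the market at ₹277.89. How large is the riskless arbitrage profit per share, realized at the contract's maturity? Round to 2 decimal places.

₹3.20 per share

Fair futures: F* = S·e^(carry·T), with carry = r = 0.0368
F* = 265.58 · e^(0.0368 × 11/12) = 265.58 · e^0.033733 = 265.58 × 1.034308 = ₹274.6915
Market ₹277.89 > fair ₹274.6915: forward overpriced → cash-and-carry (buy spot, short the forward).
At maturity, profit = |F_mkt − F*| = |277.89 − 274.6915| = ₹3.20 per share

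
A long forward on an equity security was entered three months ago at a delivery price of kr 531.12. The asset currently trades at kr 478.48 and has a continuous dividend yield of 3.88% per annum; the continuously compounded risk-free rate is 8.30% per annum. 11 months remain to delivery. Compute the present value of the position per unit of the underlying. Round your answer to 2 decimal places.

-kr 30.45

Current fair forward for the remaining 11 months: F = S·e^((r − q)·T), (r − q) = 0.0830 − 0.0388 = 0.0442
F = 478.48 · e^(0.0442 × 11/12) = 478.48 × 1.041349 = 498.2647
Value of long forward = (F − K)·e^(−rT) = (498.2647 − 531.12) · e^(−0.0830·11/12)
= -32.8553 × 0.926739 = -30.45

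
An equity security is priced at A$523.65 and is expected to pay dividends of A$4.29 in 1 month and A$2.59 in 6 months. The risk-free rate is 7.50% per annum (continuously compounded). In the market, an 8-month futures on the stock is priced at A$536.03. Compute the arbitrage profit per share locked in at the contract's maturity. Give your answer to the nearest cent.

PV(dividends) I = 4.29·e^(−0.0750·1/12) + 2.59·e^(−0.0750·6/12) = 6.7579
Fair futures F* = (S − I)·e^(rT) = (523.65 − 6.7579)·e^0.050000 = 516.8921 × 1.051271 = 543.3937
Market A$536.03 < fair 543.3937: forward underpriced → reverse cash-and-carry (short the stock, invest proceeds at r, pay the dividends, go long the forward).
Profit at T = |F_mkt − F*| = |536.03 − 543.3937| = A$7.36 per share

A$7.36 per share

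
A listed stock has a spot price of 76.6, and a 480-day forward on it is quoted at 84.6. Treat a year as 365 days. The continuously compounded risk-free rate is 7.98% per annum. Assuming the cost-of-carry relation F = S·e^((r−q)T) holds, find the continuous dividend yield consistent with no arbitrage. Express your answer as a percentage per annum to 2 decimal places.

From F = S·e^((r−q)T): (r − q) = ln(F/S)/T
ln(84.6/76.6) = ln(1.104439) = 0.099338
(r − q) = 0.099338 / (480/365) = 0.075538
q = r − ln(F/S)/T = 0.0798 − 0.075538 = 0.004262
q = 0.43%

0.43%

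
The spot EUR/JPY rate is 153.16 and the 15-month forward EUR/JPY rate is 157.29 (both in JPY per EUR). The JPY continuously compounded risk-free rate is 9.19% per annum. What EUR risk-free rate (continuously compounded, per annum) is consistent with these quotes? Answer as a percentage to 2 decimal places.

F = S·e^((r_JPY − r_EUR)T) ⇒ r_EUR = r_JPY − ln(F/S)/T
ln(157.29/153.16) = 0.026608; /(15/12) = 0.021286
r_EUR = 0.0919 − 0.021286 = 0.070614
r_EUR = 7.06%

7.06%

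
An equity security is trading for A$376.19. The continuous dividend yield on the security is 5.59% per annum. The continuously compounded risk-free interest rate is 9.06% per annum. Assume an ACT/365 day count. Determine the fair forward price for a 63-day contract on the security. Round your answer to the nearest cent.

F = S·e^((r − q)T) = 376.19 · e^((0.0906 − 0.0559) × 63/365)
= 376.19 · e^0.005989 = 376.19 × 1.006007
F = A$378.45

A$378.45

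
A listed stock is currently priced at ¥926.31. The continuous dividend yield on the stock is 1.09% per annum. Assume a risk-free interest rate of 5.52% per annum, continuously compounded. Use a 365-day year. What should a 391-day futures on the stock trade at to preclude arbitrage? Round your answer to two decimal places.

F = S·e^((r − q)T) = 926.31 · e^((0.0552 − 0.0109) × 391/365)
= 926.31 · e^0.047456 = 926.31 × 1.048600
F = ¥971.33

¥971.33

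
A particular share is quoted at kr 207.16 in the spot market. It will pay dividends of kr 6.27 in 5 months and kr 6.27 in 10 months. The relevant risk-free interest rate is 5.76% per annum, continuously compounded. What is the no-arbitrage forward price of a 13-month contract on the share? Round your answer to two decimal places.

PV(dividends) I = 6.27·e^(−0.0576·5/12) + 6.27·e^(−0.0576·10/12)
I = 6.1213 + 5.9761 = 12.0974
F = (S − I)·e^(rT) = (207.16 − 12.0974) · e^(0.0576·13/12)
= 195.0626 · e^0.062400 = 195.0626 × 1.064388 = kr 207.62

kr 207.62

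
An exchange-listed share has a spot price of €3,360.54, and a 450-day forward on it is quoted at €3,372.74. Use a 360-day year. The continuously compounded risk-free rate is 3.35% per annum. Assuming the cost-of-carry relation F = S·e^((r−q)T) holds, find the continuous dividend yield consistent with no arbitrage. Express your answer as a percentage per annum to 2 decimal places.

From F = S·e^((r−q)T): (r − q) = ln(F/S)/T
ln(3372.74/3360.54) = ln(1.003630) = 0.003623
(r − q) = 0.003623 / (450/360) = 0.002898
q = r − ln(F/S)/T = 0.0335 − 0.002898 = 0.030602
q = 3.06%

3.06%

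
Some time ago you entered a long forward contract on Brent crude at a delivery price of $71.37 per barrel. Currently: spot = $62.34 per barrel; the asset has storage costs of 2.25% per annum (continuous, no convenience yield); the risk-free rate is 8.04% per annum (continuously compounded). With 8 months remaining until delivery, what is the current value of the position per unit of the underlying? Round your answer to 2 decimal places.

-$4.36 per barrel

Current fair forward for the remaining 8 months: F = S·e^((r + u)·T), (r + u) = 0.0804 + 0.0225 = 0.1029
F = 62.34 · e^(0.1029 × 8/12) = 62.34 × 1.071008 = 66.7666
Value of long forward = (F − K)·e^(−rT) = (66.7666 − 71.37) · e^(−0.0804·8/12)
= -4.6034 × 0.947811 = -4.36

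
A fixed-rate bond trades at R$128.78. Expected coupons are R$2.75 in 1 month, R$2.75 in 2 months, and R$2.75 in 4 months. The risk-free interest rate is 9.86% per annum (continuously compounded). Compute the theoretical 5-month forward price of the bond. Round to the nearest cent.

PV(coupons) I = 2.75·e^(−0.0986·1/12) + 2.75·e^(−0.0986·2/12) + 2.75·e^(−0.0986·4/12)
I = 2.7275 + 2.7052 + 2.6611 = 8.0938
F = (S − I)·e^(rT) = (128.78 − 8.0938) · e^(0.0986·5/12)
= 120.6862 · e^0.041083 = 120.6862 × 1.041939 = R$125.75

R$125.75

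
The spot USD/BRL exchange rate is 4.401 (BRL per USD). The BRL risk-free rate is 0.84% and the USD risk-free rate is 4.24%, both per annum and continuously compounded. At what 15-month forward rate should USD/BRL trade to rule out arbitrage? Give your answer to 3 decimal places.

4.218

F = S·e^((r_BRL − r_USD)T) = 4.401 · e^((0.0084 − 0.0424) × 15/12)
= 4.401 · e^-0.042500 = 4.401 × 0.958390
F = 4.218 BRL per USD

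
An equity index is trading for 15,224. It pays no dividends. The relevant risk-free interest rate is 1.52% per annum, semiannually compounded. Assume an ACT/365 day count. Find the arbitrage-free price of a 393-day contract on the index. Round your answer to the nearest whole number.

F = S · (1+r/2)^(2T)
= 15224 × 1.016438
F = 15,474

15,474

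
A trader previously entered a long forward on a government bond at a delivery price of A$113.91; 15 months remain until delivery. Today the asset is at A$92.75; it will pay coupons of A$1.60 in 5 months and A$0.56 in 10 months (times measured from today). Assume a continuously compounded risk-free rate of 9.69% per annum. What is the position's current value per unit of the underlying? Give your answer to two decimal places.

-A$10.22

PV(remaining coupons) I = 1.60·e^(−0.0969·5/12) + 0.56·e^(−0.0969·10/12) = 2.0532
Current forward F = (S − I)·e^(rT) = (92.75 − 2.0532)·e^(0.0969·15/12) = 90.6968 × 1.128766 = 102.3755
Value (long) = (F − K)·e^(−rT) = (102.3755 − 113.91) × 0.885923 = -10.2187
Value = -A$10.22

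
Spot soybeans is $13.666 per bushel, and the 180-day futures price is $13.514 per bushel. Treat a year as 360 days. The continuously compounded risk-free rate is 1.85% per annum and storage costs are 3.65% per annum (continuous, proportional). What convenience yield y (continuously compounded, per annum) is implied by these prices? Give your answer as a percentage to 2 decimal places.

F = S·e^((r+u−y)T) ⇒ (r+u−y) = ln(F/S)/T
ln(13.514/13.666) = -0.011185; /T ⇒ -0.022370
y = r + u − ln(F/S)/T = 0.0185 + 0.0365 + 0.022370 = 0.077370
y = 7.74%

7.74%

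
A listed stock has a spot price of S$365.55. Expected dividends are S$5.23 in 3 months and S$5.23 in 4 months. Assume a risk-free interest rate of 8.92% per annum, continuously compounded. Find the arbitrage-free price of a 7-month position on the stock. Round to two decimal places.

PV(dividends) I = 5.23·e^(−0.0892·3/12) + 5.23·e^(−0.0892·4/12)
I = 5.1147 + 5.0768 = 10.1915
F = (S − I)·e^(rT) = (365.55 − 10.1915) · e^(0.0892·7/12)
= 355.3585 · e^0.052033 = 355.3585 × 1.053411 = S$374.34

S$374.34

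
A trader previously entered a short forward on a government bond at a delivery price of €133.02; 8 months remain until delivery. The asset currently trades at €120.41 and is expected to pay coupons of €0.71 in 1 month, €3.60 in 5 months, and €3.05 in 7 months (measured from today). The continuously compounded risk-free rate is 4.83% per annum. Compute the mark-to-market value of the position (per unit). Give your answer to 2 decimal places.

PV(remaining coupons) I = 0.71·e^(−0.0483·1/12) + 3.60·e^(−0.0483·5/12) + 3.05·e^(−0.0483·7/12) = 7.2007
Current forward F = (S − I)·e^(rT) = (120.41 − 7.2007)·e^(0.0483·8/12) = 113.2093 × 1.032724 = 116.9140
Value (long) = (F − K)·e^(−rT) = (116.9140 − 133.02) × 0.968313 = -15.5956
Short position value = −(long value) = €15.60

€15.60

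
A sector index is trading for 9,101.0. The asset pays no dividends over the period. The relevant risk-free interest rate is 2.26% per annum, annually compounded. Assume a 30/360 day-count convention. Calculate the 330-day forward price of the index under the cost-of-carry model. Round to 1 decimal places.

9,289.4

F = S · (1+r)^T
= 9101.0 × 1.020697
F = 9,289.4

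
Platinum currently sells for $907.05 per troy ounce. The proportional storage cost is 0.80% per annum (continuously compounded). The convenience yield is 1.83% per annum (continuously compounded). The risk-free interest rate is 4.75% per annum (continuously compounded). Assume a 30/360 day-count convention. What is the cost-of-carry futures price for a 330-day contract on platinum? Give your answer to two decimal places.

Net carry = r + u − y = 0.0475 + 0.0080 − 0.0183 = 0.0372
F = S·e^((r+u−y)T) = 907.05 · e^(0.0372 × 330/360) = 907.05 · e^0.034100
= 907.05 × 1.034688 = $938.51 per troy ounce

$938.51 per troy ounce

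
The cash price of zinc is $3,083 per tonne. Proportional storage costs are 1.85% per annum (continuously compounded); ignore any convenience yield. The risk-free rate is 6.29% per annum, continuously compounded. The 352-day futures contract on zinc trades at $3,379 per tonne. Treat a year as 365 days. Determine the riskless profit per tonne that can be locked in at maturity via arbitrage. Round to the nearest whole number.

Fair futures: F* = S·e^(carry·T), with carry = (r + u) = 0.0629 + 0.0185 = 0.0814
F* = 3083 · e^(0.0814 × 352/365) = 3083 · e^0.078501 = 3083 × 1.081664 = $3334.7701
Market $3379 > fair $3334.7701: forward overpriced → cash-and-carry (buy spot, short the forward).
At maturity, profit = |F_mkt − F*| = |3379 − 3334.7701| = $44 per tonne

$44 per tonne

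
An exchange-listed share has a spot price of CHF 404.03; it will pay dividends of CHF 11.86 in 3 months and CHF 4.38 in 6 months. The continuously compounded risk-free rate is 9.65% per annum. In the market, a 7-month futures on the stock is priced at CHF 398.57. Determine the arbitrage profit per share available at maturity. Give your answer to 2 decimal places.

PV(dividends) I = 11.86·e^(−0.0965·3/12) + 4.38·e^(−0.0965·6/12) = 15.7510
Fair futures F* = (S − I)·e^(rT) = (404.03 − 15.7510)·e^0.056292 = 388.2790 × 1.057907 = 410.7631
Market CHF 398.57 < fair 410.7631: forward underpriced → reverse cash-and-carry (short the stock, invest proceeds at r, pay the dividends, go long the forward).
Profit at T = |F_mkt − F*| = |398.57 − 410.7631| = CHF 12.19 per share

CHF 12.19 per share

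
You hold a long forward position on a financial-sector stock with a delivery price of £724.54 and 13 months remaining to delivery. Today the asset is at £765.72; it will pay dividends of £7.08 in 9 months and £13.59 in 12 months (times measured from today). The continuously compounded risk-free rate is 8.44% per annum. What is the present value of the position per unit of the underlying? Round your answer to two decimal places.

£85.35

PV(remaining dividends) I = 7.08·e^(−0.0844·9/12) + 13.59·e^(−0.0844·12/12) = 19.1358
Current forward F = (S − I)·e^(rT) = (765.72 − 19.1358)·e^(0.0844·13/12) = 746.5842 × 1.095744 = 818.0652
Value (long) = (F − K)·e^(−rT) = (818.0652 − 724.54) × 0.912622 = 85.3532
Value = £85.35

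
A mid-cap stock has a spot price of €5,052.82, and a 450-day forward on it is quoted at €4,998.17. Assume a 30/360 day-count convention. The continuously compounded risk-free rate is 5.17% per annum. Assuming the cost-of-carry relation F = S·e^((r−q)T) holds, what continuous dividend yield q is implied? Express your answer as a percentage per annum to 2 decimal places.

6.04%

From F = S·e^((r−q)T): (r − q) = ln(F/S)/T
ln(4998.17/5052.82) = ln(0.989184) = -0.010875
(r − q) = -0.010875 / (450/360) = -0.008700
q = r − ln(F/S)/T = 0.0517 + 0.008700 = 0.060400
q = 6.04%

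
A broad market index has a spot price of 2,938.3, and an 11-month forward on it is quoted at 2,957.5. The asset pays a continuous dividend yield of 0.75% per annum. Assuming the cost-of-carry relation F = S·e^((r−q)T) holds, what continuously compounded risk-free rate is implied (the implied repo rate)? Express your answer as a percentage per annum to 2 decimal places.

1.46%

From F = S·e^((r−q)T): (r − q) = ln(F/S)/T
ln(2957.5/2938.3) = ln(1.006534) = 0.006513
(r − q) = 0.006513 / (11/12) = 0.007105
r = ln(F/S)/T + q = 0.007105 + 0.0075 = 0.014605
r = 1.46%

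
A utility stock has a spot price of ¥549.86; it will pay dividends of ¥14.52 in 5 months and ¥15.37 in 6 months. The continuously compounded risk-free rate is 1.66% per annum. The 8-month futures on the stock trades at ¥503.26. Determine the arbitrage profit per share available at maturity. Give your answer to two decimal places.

PV(dividends) I = 14.52·e^(−0.0166·5/12) + 15.37·e^(−0.0166·6/12) = 29.6629
Fair futures F* = (S − I)·e^(rT) = (549.86 − 29.6629)·e^0.011067 = 520.1971 × 1.011128 = 525.9859
Market ¥503.26 < fair 525.9859: forward underpriced → reverse cash-and-carry (short the stock, invest proceeds at r, pay the dividends, go long the forward).
Profit at T = |F_mkt − F*| = |503.26 − 525.9859| = ¥22.73 per share

¥22.73 per share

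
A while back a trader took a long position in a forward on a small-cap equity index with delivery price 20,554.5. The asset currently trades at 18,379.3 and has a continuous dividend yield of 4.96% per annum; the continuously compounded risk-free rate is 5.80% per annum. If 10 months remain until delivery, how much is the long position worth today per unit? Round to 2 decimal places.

-1949.55

Current fair forward for the remaining 10 months: F = S·e^((r − q)·T), (r − q) = 0.0580 − 0.0496 = 0.0084
F = 18379.3 · e^(0.0084 × 10/12) = 18379.3 × 1.00702456 = 18508.4065
Value of long forward = (F − K)·e^(−rT) = (18508.4065 − 20554.5) · e^(−0.0580·10/12)
= -2046.0935 × 0.95281613 = -1949.55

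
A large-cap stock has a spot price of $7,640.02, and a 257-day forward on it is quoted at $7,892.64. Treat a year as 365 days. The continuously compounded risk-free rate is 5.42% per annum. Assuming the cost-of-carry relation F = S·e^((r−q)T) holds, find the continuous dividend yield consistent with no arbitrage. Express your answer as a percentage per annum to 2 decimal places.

0.80%

From F = S·e^((r−q)T): (r − q) = ln(F/S)/T
ln(7892.64/7640.02) = ln(1.033065) = 0.032530
(r − q) = 0.032530 / (257/365) = 0.046200
q = r − ln(F/S)/T = 0.0542 − 0.046200 = 0.008000
q = 0.80%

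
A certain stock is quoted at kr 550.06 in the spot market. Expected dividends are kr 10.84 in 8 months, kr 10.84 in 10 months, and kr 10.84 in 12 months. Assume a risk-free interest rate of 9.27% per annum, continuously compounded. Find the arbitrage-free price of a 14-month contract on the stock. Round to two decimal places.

kr 579.34

PV(dividends) I = 10.84·e^(−0.0927·8/12) + 10.84·e^(−0.0927·10/12) + 10.84·e^(−0.0927·12/12)
I = 10.1904 + 10.0341 + 9.8803 = 30.1048
F = (S − I)·e^(rT) = (550.06 − 30.1048) · e^(0.0927·14/12)
= 519.9552 · e^0.108150 = 519.9552 × 1.114215 = kr 579.34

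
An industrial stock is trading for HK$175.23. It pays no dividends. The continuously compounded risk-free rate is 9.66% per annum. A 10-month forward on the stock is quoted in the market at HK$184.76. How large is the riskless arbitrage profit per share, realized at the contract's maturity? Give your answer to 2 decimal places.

HK$5.16 per share

Fair forward: F* = S·e^(carry·T), with carry = r = 0.0966
F* = 175.23 · e^(0.0966 × 10/12) = 175.23 · e^0.080500 = 175.23 × 1.083829 = HK$189.9194
Market HK$184.76 < fair HK$189.9194: forward underpriced → reverse cash-and-carry (short spot, go long the forward).
At maturity, profit = |F_mkt − F*| = |184.76 − 189.9194| = HK$5.16 per share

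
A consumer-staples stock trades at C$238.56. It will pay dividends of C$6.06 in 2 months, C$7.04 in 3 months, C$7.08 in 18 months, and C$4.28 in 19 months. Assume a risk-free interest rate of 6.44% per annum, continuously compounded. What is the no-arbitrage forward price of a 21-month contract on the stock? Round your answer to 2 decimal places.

C$241.03

PV(dividends) I = 6.06·e^(−0.0644·2/12) + 7.04·e^(−0.0644·3/12) + 7.08·e^(−0.0644·18/12) + 4.28·e^(−0.0644·19/12)
I = 5.9953 + 6.9276 + 6.4281 + 3.8651 = 23.2161
F = (S − I)·e^(rT) = (238.56 − 23.2161) · e^(0.0644·21/12)
= 215.3439 · e^0.112700 = 215.3439 × 1.119296 = C$241.03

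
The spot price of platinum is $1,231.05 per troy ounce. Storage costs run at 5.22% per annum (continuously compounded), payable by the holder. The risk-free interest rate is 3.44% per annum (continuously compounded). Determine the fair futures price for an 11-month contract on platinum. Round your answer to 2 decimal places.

$1,332.76 per troy ounce

Net carry = r + u − y = 0.0344 + 0.0522 − 0.0000 = 0.0866
F = S·e^((r+u−y)T) = 1231.05 · e^(0.0866 × 11/12) = 1231.05 · e^0.07938333
= 1231.05 × 1.08261924 = $1,332.76 per troy ounce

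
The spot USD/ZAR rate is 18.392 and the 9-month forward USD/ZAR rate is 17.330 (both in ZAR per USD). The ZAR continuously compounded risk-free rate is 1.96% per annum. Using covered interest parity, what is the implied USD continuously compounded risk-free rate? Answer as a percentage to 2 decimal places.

F = S·e^((r_ZAR − r_USD)T) ⇒ r_USD = r_ZAR − ln(F/S)/T
ln(17.330/18.392) = -0.059477; /(9/12) = -0.079303
r_USD = 0.0196 + 0.079303 = 0.098903
r_USD = 9.89%

9.89%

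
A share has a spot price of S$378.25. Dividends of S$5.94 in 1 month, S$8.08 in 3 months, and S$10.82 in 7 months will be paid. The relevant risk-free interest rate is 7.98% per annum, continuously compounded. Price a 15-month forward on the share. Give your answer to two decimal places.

PV(dividends) I = 5.94·e^(−0.0798·1/12) + 8.08·e^(−0.0798·3/12) + 10.82·e^(−0.0798·7/12)
I = 5.9006 + 7.9204 + 10.3279 = 24.1489
F = (S − I)·e^(rT) = (378.25 − 24.1489) · e^(0.0798·15/12)
= 354.1011 · e^0.099750 = 354.1011 × 1.104895 = S$391.24

S$391.24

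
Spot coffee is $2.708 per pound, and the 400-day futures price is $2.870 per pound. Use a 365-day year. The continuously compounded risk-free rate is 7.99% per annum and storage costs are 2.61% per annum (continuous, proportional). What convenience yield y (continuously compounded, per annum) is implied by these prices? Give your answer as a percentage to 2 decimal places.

5.30%

F = S·e^((r+u−y)T) ⇒ (r+u−y) = ln(F/S)/T
ln(2.870/2.708) = 0.058102; /T ⇒ 0.053018
y = r + u − ln(F/S)/T = 0.0799 + 0.0261 − 0.053018 = 0.052982
y = 5.30%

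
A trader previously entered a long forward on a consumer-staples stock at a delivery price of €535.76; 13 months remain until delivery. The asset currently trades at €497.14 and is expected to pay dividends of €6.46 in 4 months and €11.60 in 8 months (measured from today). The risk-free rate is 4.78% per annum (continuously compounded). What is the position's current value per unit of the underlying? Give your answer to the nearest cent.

PV(remaining dividends) I = 6.46·e^(−0.0478·4/12) + 11.60·e^(−0.0478·8/12) = 17.5941
Current forward F = (S − I)·e^(rT) = (497.14 − 17.5941)·e^(0.0478·13/12) = 479.5459 × 1.053148 = 505.0328
Value (long) = (F − K)·e^(−rT) = (505.0328 − 535.76) × 0.949535 = -29.1766
Value = -€29.18

-€29.18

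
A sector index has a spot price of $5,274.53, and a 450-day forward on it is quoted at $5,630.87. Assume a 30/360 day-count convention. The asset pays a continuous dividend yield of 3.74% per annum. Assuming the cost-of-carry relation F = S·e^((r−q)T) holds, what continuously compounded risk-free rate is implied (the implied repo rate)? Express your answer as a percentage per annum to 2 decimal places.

8.97%

From F = S·e^((r−q)T): (r − q) = ln(F/S)/T
ln(5630.87/5274.53) = ln(1.067559) = 0.065375
(r − q) = 0.065375 / (450/360) = 0.052300
r = ln(F/S)/T + q = 0.052300 + 0.0374 = 0.089700
r = 8.97%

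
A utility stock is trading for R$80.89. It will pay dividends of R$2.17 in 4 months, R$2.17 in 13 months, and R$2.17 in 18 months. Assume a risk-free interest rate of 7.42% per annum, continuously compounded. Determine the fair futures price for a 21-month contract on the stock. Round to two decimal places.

PV(dividends) I = 2.17·e^(−0.0742·4/12) + 2.17·e^(−0.0742·13/12) + 2.17·e^(−0.0742·18/12)
I = 2.1170 + 2.0024 + 1.9414 = 6.0608
F = (S − I)·e^(rT) = (80.89 − 6.0608) · e^(0.0742·21/12)
= 74.8292 · e^0.129850 = 74.8292 × 1.138658 = R$85.20

R$85.20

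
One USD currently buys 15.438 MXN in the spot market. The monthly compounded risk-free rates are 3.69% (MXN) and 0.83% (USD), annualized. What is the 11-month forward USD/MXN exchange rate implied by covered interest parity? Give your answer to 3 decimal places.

15.847

By covered interest parity, F = S · (1+r_MXN/12)^(12T) / (1+r_USD/12)^(12T)
= 15.438 × 1.034350 / 1.007635 = 15.438 × 1.026513
F = 15.847 MXN per USD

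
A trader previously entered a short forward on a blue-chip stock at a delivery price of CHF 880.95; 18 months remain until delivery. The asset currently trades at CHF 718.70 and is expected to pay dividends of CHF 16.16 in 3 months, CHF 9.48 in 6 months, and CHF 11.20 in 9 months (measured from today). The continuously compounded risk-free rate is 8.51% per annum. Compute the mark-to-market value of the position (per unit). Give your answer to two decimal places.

PV(remaining dividends) I = 16.16·e^(−0.0851·3/12) + 9.48·e^(−0.0851·6/12) + 11.20·e^(−0.0851·9/12) = 35.4124
Current forward F = (S − I)·e^(rT) = (718.70 − 35.4124)·e^(0.0851·18/12) = 683.2876 × 1.136155 = 776.3206
Value (long) = (F − K)·e^(−rT) = (776.3206 − 880.95) × 0.880161 = -92.0907
Short position value = −(long value) = CHF 92.09

CHF 92.09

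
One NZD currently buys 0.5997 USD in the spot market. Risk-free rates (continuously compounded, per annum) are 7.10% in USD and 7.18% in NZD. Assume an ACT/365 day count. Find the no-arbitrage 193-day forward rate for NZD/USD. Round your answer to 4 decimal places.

0.5994

F = S·e^((r_USD − r_NZD)T) = 0.5997 · e^((0.0710 − 0.0718) × 193/365)
= 0.5997 · e^-0.000423 = 0.5997 × 0.999577
F = 0.5994 USD per NZD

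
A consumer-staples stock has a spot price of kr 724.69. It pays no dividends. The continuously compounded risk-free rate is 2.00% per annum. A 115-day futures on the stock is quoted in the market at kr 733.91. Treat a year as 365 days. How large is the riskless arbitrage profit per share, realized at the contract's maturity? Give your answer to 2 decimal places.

Fair futures: F* = S·e^(carry·T), with carry = r = 0.0200
F* = 724.69 · e^(0.0200 × 115/365) = 724.69 · e^0.006301 = 724.69 × 1.006321 = kr 729.2708
Market kr 733.91 > fair kr 729.2708: forward overpriced → cash-and-carry (buy spot, short the forward).
At maturity, profit = |F_mkt − F*| = |733.91 − 729.2708| = kr 4.64 per share

kr 4.64 per share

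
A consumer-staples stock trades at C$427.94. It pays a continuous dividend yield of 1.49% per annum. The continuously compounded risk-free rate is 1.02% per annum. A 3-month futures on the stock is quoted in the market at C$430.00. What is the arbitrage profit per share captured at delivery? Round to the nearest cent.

C$2.56 per share

Fair futures: F* = S·e^(carry·T), with carry = (r − q) = 0.0102 − 0.0149 = -0.0047
F* = 427.94 · e^(-0.0047 × 3/12) = 427.94 · e^-0.001175 = 427.94 × 0.998826 = C$427.4376
Market C$430.00 > fair C$427.4376: forward overpriced → cash-and-carry (buy spot, short the forward).
At maturity, profit = |F_mkt − F*| = |430.00 − 427.4376| = C$2.56 per share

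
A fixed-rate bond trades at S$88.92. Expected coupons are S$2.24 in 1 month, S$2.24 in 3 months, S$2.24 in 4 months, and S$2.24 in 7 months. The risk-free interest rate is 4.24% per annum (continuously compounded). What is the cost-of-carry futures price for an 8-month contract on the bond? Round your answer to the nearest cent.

PV(coupons) I = 2.24·e^(−0.0424·1/12) + 2.24·e^(−0.0424·3/12) + 2.24·e^(−0.0424·4/12) + 2.24·e^(−0.0424·7/12)
I = 2.2321 + 2.2164 + 2.2086 + 2.1853 = 8.8424
F = (S − I)·e^(rT) = (88.92 − 8.8424) · e^(0.0424·8/12)
= 80.0776 · e^0.028267 = 80.0776 × 1.028670 = S$82.37

S$82.37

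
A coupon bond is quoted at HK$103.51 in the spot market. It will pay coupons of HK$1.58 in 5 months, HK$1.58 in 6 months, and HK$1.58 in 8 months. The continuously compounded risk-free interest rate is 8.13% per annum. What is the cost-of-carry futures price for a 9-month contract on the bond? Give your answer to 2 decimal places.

PV(coupons) I = 1.58·e^(−0.0813·5/12) + 1.58·e^(−0.0813·6/12) + 1.58·e^(−0.0813·8/12)
I = 1.5274 + 1.5171 + 1.4966 = 4.5411
F = (S − I)·e^(rT) = (103.51 − 4.5411) · e^(0.0813·9/12)
= 98.9689 · e^0.060975 = 98.9689 × 1.062872 = HK$105.19

HK$105.19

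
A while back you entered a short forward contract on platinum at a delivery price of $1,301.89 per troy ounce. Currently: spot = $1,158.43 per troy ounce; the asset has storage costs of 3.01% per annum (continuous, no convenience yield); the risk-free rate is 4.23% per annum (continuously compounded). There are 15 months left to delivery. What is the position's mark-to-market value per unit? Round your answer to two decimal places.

Current fair forward for the remaining 15 months: F = S·e^((r + u)·T), (r + u) = 0.0423 + 0.0301 = 0.0724
F = 1158.43 · e^(0.0724 × 15/12) = 1158.43 × 1.09472151 = 1268.1582
Value of long forward = (F − K)·e^(−rT) = (1268.1582 − 1301.89) · e^(−0.0423·15/12)
= -33.7318 × 0.94849857 = -31.99
Short position value = −(long value) = $31.99

$31.99 per troy ounce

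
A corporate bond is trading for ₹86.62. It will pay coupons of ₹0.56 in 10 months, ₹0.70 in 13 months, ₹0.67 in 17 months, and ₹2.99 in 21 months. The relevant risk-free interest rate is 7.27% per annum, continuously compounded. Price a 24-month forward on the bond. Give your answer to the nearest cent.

PV(coupons) I = 0.56·e^(−0.0727·10/12) + 0.70·e^(−0.0727·13/12) + 0.67·e^(−0.0727·17/12) + 2.99·e^(−0.0727·21/12)
I = 0.5271 + 0.6470 + 0.6044 + 2.6328 = 4.4113
F = (S − I)·e^(rT) = (86.62 − 4.4113) · e^(0.0727·24/12)
= 82.2087 · e^0.145400 = 82.2087 × 1.156502 = ₹95.07

₹95.07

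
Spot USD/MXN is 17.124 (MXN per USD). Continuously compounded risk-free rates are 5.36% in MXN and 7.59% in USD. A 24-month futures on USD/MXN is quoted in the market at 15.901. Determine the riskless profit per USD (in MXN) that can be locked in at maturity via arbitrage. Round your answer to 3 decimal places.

Fair futures: F* = S·e^(carry·T), with carry = (r_MXN − r_USD) = 0.0536 − 0.0759 = -0.0223
F* = 17.124 · e^(-0.0223 × 24/12) = 17.124 · e^-0.044600 = 17.124 × 0.956380 = 16.3771
Market 15.901 < fair 16.3771: forward underpriced → reverse cash-and-carry (short spot, go long the forward).
At maturity, profit = |F_mkt − F*| = |15.901 − 16.3771| = 0.476 per USD (in MXN)

0.476 per USD (in MXN)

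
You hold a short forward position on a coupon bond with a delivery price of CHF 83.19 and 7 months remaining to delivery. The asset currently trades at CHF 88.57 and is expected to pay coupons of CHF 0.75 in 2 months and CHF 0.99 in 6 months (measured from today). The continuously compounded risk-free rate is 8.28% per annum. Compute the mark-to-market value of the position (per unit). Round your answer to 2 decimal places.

-CHF 7.61

PV(remaining coupons) I = 0.75·e^(−0.0828·2/12) + 0.99·e^(−0.0828·6/12) = 1.6896
Current forward F = (S − I)·e^(rT) = (88.57 − 1.6896)·e^(0.0828·7/12) = 86.8804 × 1.049485 = 91.1797
Value (long) = (F − K)·e^(−rT) = (91.1797 − 83.19) × 0.952848 = 7.6130
Short position value = −(long value) = -CHF 7.61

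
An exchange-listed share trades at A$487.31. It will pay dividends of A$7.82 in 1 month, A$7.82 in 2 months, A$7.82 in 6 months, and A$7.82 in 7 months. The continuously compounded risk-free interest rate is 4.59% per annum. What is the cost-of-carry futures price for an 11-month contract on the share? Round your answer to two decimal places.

A$476.12

PV(dividends) I = 7.82·e^(−0.0459·1/12) + 7.82·e^(−0.0459·2/12) + 7.82·e^(−0.0459·6/12) + 7.82·e^(−0.0459·7/12)
I = 7.7901 + 7.7604 + 7.6426 + 7.6134 = 30.8065
F = (S − I)·e^(rT) = (487.31 − 30.8065) · e^(0.0459·11/12)
= 456.5035 · e^0.042075 = 456.5035 × 1.042973 = A$476.12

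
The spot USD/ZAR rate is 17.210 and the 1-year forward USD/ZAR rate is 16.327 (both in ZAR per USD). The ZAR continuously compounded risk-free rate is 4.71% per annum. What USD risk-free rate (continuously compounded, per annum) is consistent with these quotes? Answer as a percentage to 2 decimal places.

9.98%

F = S·e^((r_ZAR − r_USD)T) ⇒ r_USD = r_ZAR − ln(F/S)/T
ln(16.327/17.210) = -0.052670; /(1) = -0.052670
r_USD = 0.0471 + 0.052670 = 0.099770
r_USD = 9.98%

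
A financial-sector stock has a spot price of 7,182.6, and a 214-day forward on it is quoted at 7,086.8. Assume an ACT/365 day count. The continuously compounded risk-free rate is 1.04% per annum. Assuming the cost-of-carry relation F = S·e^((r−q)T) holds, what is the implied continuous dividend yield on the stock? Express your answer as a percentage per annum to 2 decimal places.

From F = S·e^((r−q)T): (r − q) = ln(F/S)/T
ln(7086.8/7182.6) = ln(0.986662) = -0.013428
(r − q) = -0.013428 / (214/365) = -0.022903
q = r − ln(F/S)/T = 0.0104 + 0.022903 = 0.033303
q = 3.33%

3.33%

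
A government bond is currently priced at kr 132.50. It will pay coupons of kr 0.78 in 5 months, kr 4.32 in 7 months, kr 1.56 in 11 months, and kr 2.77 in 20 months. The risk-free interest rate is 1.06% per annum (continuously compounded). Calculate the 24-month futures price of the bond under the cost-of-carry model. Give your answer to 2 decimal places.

kr 125.80

PV(coupons) I = 0.78·e^(−0.0106·5/12) + 4.32·e^(−0.0106·7/12) + 1.56·e^(−0.0106·11/12) + 2.77·e^(−0.0106·20/12)
I = 0.7766 + 4.2934 + 1.5449 + 2.7215 = 9.3364
F = (S − I)·e^(rT) = (132.50 − 9.3364) · e^(0.0106·24/12)
= 123.1636 · e^0.021200 = 123.1636 × 1.021426 = kr 125.80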